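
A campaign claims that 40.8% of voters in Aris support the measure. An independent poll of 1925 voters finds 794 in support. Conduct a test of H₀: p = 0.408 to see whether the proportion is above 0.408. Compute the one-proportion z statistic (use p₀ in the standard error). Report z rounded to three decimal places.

z = 0.399

p̂ = 794/1925 = 0.41247.
Under H₀, SE = √(0.408·0.592/1925) = √(0.000125473) = 0.01120.
z = (0.41247 − 0.408)/0.01120 = 0.00447/0.01120 = 0.399.
p-value = P(Z > 0.399) ≈ 0.3450.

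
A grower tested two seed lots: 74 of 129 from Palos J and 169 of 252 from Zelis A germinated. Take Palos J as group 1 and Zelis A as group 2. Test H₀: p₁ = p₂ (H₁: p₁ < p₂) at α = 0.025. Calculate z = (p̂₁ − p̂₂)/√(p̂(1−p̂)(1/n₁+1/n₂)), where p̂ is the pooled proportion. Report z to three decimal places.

z = -1.864

p̂₁ = 74/129 = 0.57364, p̂₂ = 169/252 = 0.67063.
Pooled p̂ = (74+169)/(129+252) = 243/381 = 0.63780.
SE = √(0.231012 × 0.0117202) = 0.05203.
z = (0.57364 − 0.67063)/0.05203 = -0.09699/0.05203 = -1.864.
p-value = P(Z < -1.864) ≈ 0.0312, so at α = 0.025 we fail to reject H₀.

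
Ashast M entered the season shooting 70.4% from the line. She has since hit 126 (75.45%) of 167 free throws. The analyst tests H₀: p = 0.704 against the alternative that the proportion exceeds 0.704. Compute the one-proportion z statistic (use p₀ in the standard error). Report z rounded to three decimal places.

p̂ = 126/167 ≈ 0.754491.
Under H₀, SE = √(0.704·0.296/167) = √(0.00124781) = 0.035324.
z = (0.754491 − 0.704)/0.035324 = 0.050491/0.035324 = 1.429.

z = 1.429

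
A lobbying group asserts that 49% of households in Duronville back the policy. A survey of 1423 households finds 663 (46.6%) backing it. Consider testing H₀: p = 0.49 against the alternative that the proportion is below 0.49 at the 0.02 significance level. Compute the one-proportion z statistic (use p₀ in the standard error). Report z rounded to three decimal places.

z = -1.817

p̂ = 663/1423 ≈ 0.46592.
SE = √(p₀(1−p₀)/n) = √(0.2499/1423) = 0.01325.
z = (0.46592 − 0.49)/0.01325 = -0.02408/0.01325 = -1.817.
p-value = P(Z < -1.817) ≈ 0.0346; since p > α = 0.02, fail to reject H₀.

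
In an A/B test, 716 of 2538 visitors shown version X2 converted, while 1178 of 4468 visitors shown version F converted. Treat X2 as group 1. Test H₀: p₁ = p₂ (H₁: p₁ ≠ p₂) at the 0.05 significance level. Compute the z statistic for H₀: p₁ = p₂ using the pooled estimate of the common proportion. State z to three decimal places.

p̂₁ = 716/2538 ≈ 0.28211, p̂₂ = 1178/4468 ≈ 0.26365.
Pooled p̂ = (716+1178)/(2538+4468) = 1894/7006 = 0.27034.
SE = √(p̂(1−p̂)(1/n₁+1/n₂)) = √(0.27034·0.72966·0.000617825) = √(0.00012187) = 0.01104.
z = (0.28211 − 0.26365)/0.01104 = 0.01846/0.01104 = 1.672.
p-value = 2·P(Z > 1.672) ≈ 0.0945; since p > α = 0.05, fail to reject H₀.

z = 1.672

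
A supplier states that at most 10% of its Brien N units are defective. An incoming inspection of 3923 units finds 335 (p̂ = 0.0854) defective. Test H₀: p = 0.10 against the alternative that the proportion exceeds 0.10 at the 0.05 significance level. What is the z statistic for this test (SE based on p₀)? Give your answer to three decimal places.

z = -3.049

p̂ = 335/3923 = 0.085394.
Under H₀, SE = √(0.1·0.9/3923) = √(2.29416e-05) = 0.004790.
z = (0.085394 − 0.1)/0.004790 = -0.014606/0.004790 = -3.049.
p-value = P(Z > -3.049) ≈ 0.9989, so at α = 0.05 we fail to reject H₀.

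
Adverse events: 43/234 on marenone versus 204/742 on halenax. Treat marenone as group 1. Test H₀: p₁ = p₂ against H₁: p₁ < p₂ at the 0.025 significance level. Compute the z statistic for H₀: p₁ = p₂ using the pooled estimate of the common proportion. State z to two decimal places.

p̂₁ = 43/234 = 0.18376, p̂₂ = 204/742 = 0.27493.
Pooled p̂ = (43+204)/(234+742) = 247/976 = 0.25307.
SE = √(p̂(1−p̂)(1/n₁+1/n₂)) = √(0.25307·0.74693·0.00562121) = √(0.00106256) = 0.03260.
z = (0.18376 − 0.27493)/0.03260 = -0.09117/0.03260 = -2.80.
p-value = P(Z < -2.797) ≈ 0.0026. With α = 0.025, reject H₀.

z = -2.80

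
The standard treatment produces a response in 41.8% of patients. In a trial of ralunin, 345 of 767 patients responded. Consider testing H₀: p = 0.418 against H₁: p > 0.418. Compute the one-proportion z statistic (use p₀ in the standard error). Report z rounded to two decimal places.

p̂ = 345/767 ≈ 0.4498.
Standard error under H₀: √(0.418×0.582/767) = 0.0178.
z = (0.4498 − 0.418)/0.0178 = 0.0318/0.0178 = 1.79.

z = 1.79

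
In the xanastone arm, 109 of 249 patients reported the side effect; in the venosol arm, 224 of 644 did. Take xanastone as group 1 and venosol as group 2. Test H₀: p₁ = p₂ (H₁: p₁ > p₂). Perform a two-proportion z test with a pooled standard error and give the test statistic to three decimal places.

z = 2.492

p̂₁ = 109/249 ≈ 0.43775, p̂₂ = 224/644 ≈ 0.34783.
Pooled p̂ = (109+224)/(249+644) = 333/893 = 0.37290.
SE = √(p̂(1−p̂)(1/n₁+1/n₂)) = √(0.37290·0.62710·0.00556886) = √(0.00130225) = 0.03609.
z = (0.43775 − 0.34783)/0.03609 = 0.08992/0.03609 = 2.492.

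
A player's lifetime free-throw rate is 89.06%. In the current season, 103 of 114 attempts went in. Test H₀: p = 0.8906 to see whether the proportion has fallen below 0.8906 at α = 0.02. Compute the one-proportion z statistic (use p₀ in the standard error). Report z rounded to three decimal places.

z = 0.442

p̂ = 103/114 = 0.90351.
Standard error under H₀: √(0.8906×0.1094/114) = 0.02923.
z = (0.90351 − 0.8906)/0.02923 = 0.01291/0.02923 = 0.442.
p-value = P(Z < 0.442) ≈ 0.6706; since p > α = 0.02, fail to reject H₀.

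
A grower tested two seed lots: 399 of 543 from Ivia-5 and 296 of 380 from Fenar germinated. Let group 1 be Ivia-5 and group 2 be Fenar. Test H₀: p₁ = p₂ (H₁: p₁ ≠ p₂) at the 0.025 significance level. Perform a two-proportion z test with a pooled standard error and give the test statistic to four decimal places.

p̂₁ = 399/543 = 0.7348066, p̂₂ = 296/380 = 0.7789474.
Pooled p̂ = (399+296)/(543+380) = 695/923 = 0.7529794.
SE = √(p̂(1−p̂)(1/n₁+1/n₂)) = √(0.7529794·0.2470206·0.0044732) = √(0.000832021) = 0.0288448.
z = (0.7348066 − 0.7789474)/0.0288448 = -0.0441408/0.0288448 = -1.5303.
p-value = 2·P(Z > 1.530) ≈ 0.1259. With α = 0.025, fail to reject H₀.

z = -1.5303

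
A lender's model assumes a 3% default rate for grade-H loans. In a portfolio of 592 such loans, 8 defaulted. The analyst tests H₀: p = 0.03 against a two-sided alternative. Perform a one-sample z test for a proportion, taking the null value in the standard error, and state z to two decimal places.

z = -2.35

p̂ = 8/592 ≈ 0.01351.
Under H₀, SE = √(0.03·0.97/592) = √(4.91554e-05) = 0.00701.
z = (0.01351 − 0.03)/0.00701 = -0.01649/0.00701 = -2.35.
Two-sided p-value ≈ 2·Φ(−2.351) = 0.0187.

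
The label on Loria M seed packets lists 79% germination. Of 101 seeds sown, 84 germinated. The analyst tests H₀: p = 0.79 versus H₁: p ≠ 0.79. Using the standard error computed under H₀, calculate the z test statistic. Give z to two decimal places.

p̂ = 84/101 ≈ 0.8317.
Standard error under H₀: √(0.79×0.21/101) = 0.0405.
z = (0.8317 − 0.79)/0.0405 = 0.0417/0.0405 = 1.03.
p-value = 2·P(Z > 1.028) ≈ 0.3037.

z = 1.03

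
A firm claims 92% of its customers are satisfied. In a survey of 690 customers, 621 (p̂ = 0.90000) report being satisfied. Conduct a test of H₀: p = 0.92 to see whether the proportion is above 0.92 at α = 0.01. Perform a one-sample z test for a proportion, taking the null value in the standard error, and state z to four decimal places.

z = -1.9365

p̂ = 621/690 = 0.900000.
Standard error under H₀: √(0.92×0.08/690) = 0.010328.
z = (0.900000 − 0.92)/0.010328 = -0.020000/0.010328 = -1.9365.
p-value = P(Z > -1.936) ≈ 0.9736; since p > α = 0.01, fail to reject H₀.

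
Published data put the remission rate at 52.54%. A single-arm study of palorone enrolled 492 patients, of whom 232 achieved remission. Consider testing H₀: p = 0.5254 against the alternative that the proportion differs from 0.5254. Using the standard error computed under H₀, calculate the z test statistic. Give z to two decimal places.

z = -2.39

p̂ = 232/492 ≈ 0.47154.
SE = √(p₀(1−p₀)/n) = √(0.24935/492) = 0.02251.
z = (0.47154 − 0.5254)/0.02251 = -0.05386/0.02251 = -2.39.
Two-sided p-value ≈ 2·Φ(−2.392) = 0.0167.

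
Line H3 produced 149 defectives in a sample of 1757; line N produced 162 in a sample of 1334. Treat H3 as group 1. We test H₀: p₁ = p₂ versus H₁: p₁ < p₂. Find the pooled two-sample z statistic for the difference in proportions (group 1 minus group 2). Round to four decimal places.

z = -3.3536

p̂₁ = 149/1757 ≈ 0.084804, p̂₂ = 162/1334 ≈ 0.121439.
Pooled p̂ = (149+162)/(1757+1334) = 311/3091 = 0.100615.
SE = √(p̂(1−p̂)(1/n₁+1/n₂)) = √(0.100615·0.899385·0.00131878) = √(0.000119338) = 0.010924.
z = (0.084804 − 0.121439)/0.010924 = -0.036635/0.010924 = -3.3536.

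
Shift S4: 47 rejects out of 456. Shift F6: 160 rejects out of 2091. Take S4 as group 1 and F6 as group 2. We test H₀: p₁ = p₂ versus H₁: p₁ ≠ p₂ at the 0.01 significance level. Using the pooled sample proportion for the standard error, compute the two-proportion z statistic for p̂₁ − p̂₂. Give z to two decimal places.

p̂₁ = 47/456 ≈ 0.10307, p̂₂ = 160/2091 ≈ 0.07652.
Pooled p̂ = (47+160)/(456+2091) = 207/2547 = 0.08127.
SE = √(0.0746669 × 0.00267122) = 0.01412.
z = (0.10307 − 0.07652)/0.01412 = 0.02655/0.01412 = 1.88.
Two-sided p-value ≈ 2·Φ(−1.880) = 0.0601; since p > α = 0.01, fail to reject H₀.

z = 1.88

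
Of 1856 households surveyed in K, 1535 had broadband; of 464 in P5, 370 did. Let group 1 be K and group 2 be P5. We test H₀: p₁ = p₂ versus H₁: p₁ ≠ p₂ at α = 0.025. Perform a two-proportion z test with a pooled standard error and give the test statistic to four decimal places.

p̂₁ = 1535/1856 = 0.827047, p̂₂ = 370/464 = 0.797414.
Pooled p̂ = (1535+370)/(1856+464) = 1905/2320 = 0.821121.
SE = √(p̂(1−p̂)(1/n₁+1/n₂)) = √(0.821121·0.178879·0.00269397) = √(0.000395694) = 0.019892.
z = (0.827047 − 0.797414)/0.019892 = 0.029633/0.019892 = 1.4897.
Two-sided p-value ≈ 2·Φ(−1.490) = 0.1363; since p > α = 0.025, fail to reject H₀.

z = 1.4897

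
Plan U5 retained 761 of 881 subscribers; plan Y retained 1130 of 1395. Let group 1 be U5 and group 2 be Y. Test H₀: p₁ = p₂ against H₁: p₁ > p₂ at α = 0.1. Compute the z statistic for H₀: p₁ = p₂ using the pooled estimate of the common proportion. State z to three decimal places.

p̂₁ = 761/881 ≈ 0.86379, p̂₂ = 1130/1395 ≈ 0.81004.
Pooled p̂ = (761+1130)/(881+1395) = 1891/2276 = 0.83084.
SE = √(0.140543 × 0.00185192) = 0.01613.
z = (0.86379 − 0.81004)/0.01613 = 0.05375/0.01613 = 3.332.
p-value = P(Z > 3.332) ≈ 0.0004, so at α = 0.1 we reject H₀.

z = 3.332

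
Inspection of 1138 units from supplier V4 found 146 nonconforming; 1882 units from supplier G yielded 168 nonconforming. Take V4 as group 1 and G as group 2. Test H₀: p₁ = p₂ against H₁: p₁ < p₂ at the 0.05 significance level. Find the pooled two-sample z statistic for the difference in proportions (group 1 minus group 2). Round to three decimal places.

z = 3.405

p̂₁ = 146/1138 ≈ 0.128295, p̂₂ = 168/1882 ≈ 0.089267.
Pooled p̂ = (146+168)/(1138+1882) = 314/3020 = 0.103974.
SE = √(p̂(1−p̂)(1/n₁+1/n₂)) = √(0.103974·0.896026·0.00141008) = √(0.000131368) = 0.011462.
z = (0.128295 − 0.089267)/0.011462 = 0.039028/0.011462 = 3.405.
p-value = P(Z < 3.405) ≈ 0.9997, so at α = 0.05 we fail to reject H₀.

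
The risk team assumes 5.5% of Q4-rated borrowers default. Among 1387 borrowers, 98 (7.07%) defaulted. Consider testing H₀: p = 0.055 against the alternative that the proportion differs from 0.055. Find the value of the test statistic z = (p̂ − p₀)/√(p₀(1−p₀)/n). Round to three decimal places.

z = 2.558

p̂ = 98/1387 ≈ 0.0706561.
Standard error under H₀: √(0.055×0.945/1387) = 0.0061215.
z = (0.0706561 − 0.055)/0.0061215 = 0.0156561/0.0061215 = 2.558.
p-value = 2·P(Z > 2.558) ≈ 0.0105.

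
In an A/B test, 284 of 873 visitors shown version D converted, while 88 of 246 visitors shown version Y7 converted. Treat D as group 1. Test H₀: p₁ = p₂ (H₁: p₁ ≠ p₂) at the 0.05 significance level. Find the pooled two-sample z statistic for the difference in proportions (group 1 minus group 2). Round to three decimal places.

p̂₁ = 284/873 = 0.32532, p̂₂ = 88/246 = 0.35772.
Pooled p̂ = (284+88)/(873+246) = 372/1119 = 0.33244.
SE = √(p̂(1−p̂)(1/n₁+1/n₂)) = √(0.33244·0.66756·0.00521052) = √(0.00115634) = 0.03400.
z = (0.32532 − 0.35772)/0.03400 = -0.03240/0.03400 = -0.953.
Two-sided p-value ≈ 2·Φ(−0.953) = 0.3406, so at α = 0.05 we fail to reject H₀.

z = -0.953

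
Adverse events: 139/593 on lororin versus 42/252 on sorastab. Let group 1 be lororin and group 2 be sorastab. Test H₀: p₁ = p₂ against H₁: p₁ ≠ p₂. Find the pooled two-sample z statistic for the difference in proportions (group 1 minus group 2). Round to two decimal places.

p̂₁ = 139/593 = 0.23440, p̂₂ = 42/252 = 0.16667.
Pooled p̂ = (139+42)/(593+252) = 181/845 = 0.21420.
SE = √(p̂(1−p̂)(1/n₁+1/n₂)) = √(0.21420·0.78580·0.00565459) = √(0.000951776) = 0.03085.
z = (0.23440 − 0.16667)/0.03085 = 0.06773/0.03085 = 2.20.
p-value = 2·P(Z > 2.196) ≈ 0.0281.

z = 2.20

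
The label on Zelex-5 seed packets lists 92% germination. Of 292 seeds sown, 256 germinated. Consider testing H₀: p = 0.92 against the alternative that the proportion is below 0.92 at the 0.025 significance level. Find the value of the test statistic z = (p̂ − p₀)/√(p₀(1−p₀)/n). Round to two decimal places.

p̂ = 256/292 ≈ 0.87671.
Under H₀, SE = √(0.92·0.08/292) = √(0.000252055) = 0.01588.
z = (0.87671 − 0.92)/0.01588 = -0.04329/0.01588 = -2.73.
p-value = P(Z < -2.727) ≈ 0.0032, so at α = 0.025 we reject H₀.

z = -2.73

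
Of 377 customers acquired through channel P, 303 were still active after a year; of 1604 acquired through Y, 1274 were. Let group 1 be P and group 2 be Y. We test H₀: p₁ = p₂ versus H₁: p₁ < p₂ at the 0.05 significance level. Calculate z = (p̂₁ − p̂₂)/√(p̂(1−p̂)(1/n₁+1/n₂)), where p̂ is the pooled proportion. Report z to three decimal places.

p̂₁ = 303/377 = 0.80371, p̂₂ = 1274/1604 = 0.79426.
Pooled p̂ = (303+1274)/(377+1604) = 1577/1981 = 0.79606.
SE = √(p̂(1−p̂)(1/n₁+1/n₂)) = √(0.79606·0.20394·0.00327596) = √(0.000531842) = 0.02306.
z = (0.80371 − 0.79426)/0.02306 = 0.00945/0.02306 = 0.410.
p-value = P(Z < 0.410) ≈ 0.6590, so at α = 0.05 we fail to reject H₀.

z = 0.410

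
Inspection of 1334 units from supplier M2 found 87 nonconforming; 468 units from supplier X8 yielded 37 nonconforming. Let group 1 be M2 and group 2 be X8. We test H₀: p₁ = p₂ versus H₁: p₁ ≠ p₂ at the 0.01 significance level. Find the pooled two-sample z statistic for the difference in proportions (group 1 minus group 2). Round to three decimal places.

p̂₁ = 87/1334 ≈ 0.06522, p̂₂ = 37/468 ≈ 0.07906.
Pooled p̂ = (87+37)/(1334+468) = 124/1802 = 0.06881.
SE = √(p̂(1−p̂)(1/n₁+1/n₂)) = √(0.06881·0.93119·0.00288638) = √(0.000184951) = 0.01360.
z = (0.06522 − 0.07906)/0.01360 = -0.01384/0.01360 = -1.018.
Two-sided p-value ≈ 2·Φ(−1.018) = 0.3087, so at α = 0.01 we fail to reject H₀.

z = -1.018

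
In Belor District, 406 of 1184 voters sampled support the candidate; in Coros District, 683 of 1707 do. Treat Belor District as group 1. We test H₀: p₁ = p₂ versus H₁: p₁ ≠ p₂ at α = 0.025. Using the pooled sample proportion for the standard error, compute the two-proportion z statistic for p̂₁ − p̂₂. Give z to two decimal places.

p̂₁ = 406/1184 = 0.34291, p̂₂ = 683/1707 = 0.40012.
Pooled p̂ = (406+683)/(1184+1707) = 1089/2891 = 0.37669.
SE = √(p̂(1−p̂)(1/n₁+1/n₂)) = √(0.37669·0.62331·0.00143042) = √(0.000335853) = 0.01833.
z = (0.34291 − 0.40012)/0.01833 = -0.05721/0.01833 = -3.12.
p-value = 2·P(Z > 3.122) ≈ 0.0018. With α = 0.025, reject H₀.

z = -3.12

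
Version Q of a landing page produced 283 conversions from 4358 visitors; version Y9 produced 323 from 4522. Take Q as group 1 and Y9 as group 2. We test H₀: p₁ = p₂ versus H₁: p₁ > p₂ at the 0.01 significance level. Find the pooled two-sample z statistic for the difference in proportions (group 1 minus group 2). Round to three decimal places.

p̂₁ = 283/4358 = 0.06494, p̂₂ = 323/4522 = 0.07143.
Pooled p̂ = (283+323)/(4358+4522) = 606/8880 = 0.06824.
SE = √(0.0635861 × 0.000450604) = 0.00535.
z = (0.06494 − 0.07143)/0.00535 = -0.00649/0.00535 = -1.213.
p-value = P(Z > -1.213) ≈ 0.8873; since p > α = 0.01, fail to reject H₀.

z = -1.213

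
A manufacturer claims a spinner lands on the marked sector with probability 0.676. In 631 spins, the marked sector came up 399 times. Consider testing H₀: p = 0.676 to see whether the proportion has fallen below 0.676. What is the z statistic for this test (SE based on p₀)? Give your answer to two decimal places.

p̂ = 399/631 ≈ 0.63233.
Under H₀, SE = √(0.676·0.324/631) = √(0.000347106) = 0.01863.
z = (0.63233 − 0.676)/0.01863 = -0.04367/0.01863 = -2.34.
p-value = P(Z < -2.344) ≈ 0.0095.

z = -2.34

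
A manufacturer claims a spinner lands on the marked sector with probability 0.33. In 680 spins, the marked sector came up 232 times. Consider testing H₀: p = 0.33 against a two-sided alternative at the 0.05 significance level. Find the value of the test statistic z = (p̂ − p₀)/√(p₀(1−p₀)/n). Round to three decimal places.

z = 0.620

p̂ = 232/680 = 0.34118.
Under H₀, SE = √(0.33·0.67/680) = √(0.000325147) = 0.01803.
z = (0.34118 − 0.33)/0.01803 = 0.01118/0.01803 = 0.620.
Two-sided p-value ≈ 2·Φ(−0.620) = 0.5354; since p > α = 0.05, fail to reject H₀.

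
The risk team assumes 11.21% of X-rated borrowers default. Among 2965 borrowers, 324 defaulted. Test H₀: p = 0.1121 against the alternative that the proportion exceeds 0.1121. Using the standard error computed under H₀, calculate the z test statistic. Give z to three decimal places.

p̂ = 324/2965 ≈ 0.109275.
Under H₀, SE = √(0.1121·0.8879/2965) = √(3.35695e-05) = 0.005794.
z = (0.109275 − 0.1121)/0.005794 = -0.002825/0.005794 = -0.488.

z = -0.488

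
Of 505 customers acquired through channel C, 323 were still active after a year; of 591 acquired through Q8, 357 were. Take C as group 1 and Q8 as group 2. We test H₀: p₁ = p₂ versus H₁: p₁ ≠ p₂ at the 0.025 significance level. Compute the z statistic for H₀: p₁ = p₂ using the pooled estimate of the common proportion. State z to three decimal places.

z = 1.209

p̂₁ = 323/505 = 0.639604, p̂₂ = 357/591 = 0.604061.
Pooled p̂ = (323+357)/(505+591) = 680/1096 = 0.620438.
SE = √(p̂(1−p̂)(1/n₁+1/n₂)) = √(0.620438·0.379562·0.00367225) = √(0.000864794) = 0.029407.
z = (0.639604 − 0.604061)/0.029407 = 0.035543/0.029407 = 1.209.
Two-sided p-value ≈ 2·Φ(−1.209) = 0.2268. With α = 0.025, fail to reject H₀.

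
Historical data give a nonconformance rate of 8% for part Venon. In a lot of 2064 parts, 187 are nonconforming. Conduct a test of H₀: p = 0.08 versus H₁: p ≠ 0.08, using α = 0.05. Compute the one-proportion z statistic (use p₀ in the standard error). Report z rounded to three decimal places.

p̂ = 187/2064 = 0.090601.
Under H₀, SE = √(0.08·0.92/2064) = √(3.56589e-05) = 0.005972.
z = (0.090601 − 0.08)/0.005972 = 0.010601/0.005972 = 1.775.
p-value = 2·P(Z > 1.775) ≈ 0.0759; since p > α = 0.05, fail to reject H₀.

z = 1.775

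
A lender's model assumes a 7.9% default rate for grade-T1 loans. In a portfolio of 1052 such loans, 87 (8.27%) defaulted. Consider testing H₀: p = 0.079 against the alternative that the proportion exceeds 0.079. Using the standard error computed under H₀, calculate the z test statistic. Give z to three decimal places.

z = 0.445

p̂ = 87/1052 = 0.08270.
SE = √(p₀(1−p₀)/n) = √(0.072759/1052) = 0.00832.
z = (0.08270 − 0.079)/0.00832 = 0.00370/0.00832 = 0.445.
p-value = P(Z > 0.445) ≈ 0.3282.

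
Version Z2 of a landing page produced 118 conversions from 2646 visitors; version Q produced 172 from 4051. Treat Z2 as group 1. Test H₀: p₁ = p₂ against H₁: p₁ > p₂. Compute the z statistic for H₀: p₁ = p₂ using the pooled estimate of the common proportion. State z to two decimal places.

p̂₁ = 118/2646 ≈ 0.04460, p̂₂ = 172/4051 ≈ 0.04246.
Pooled p̂ = (118+172)/(2646+4051) = 290/6697 = 0.04330.
SE = √(p̂(1−p̂)(1/n₁+1/n₂)) = √(0.04330·0.95670·0.000624782) = √(2.58833e-05) = 0.00509.
z = (0.04460 − 0.04246)/0.00509 = 0.00214/0.00509 = 0.42.

z = 0.42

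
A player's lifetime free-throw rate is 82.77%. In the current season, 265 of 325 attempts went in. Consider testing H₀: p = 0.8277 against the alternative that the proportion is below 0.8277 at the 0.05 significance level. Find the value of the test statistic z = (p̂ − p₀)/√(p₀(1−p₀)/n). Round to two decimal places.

z = -0.59

p̂ = 265/325 = 0.8154.
Under H₀, SE = √(0.8277·0.1723/325) = √(0.000438808) = 0.0209.
z = (0.8154 − 0.8277)/0.0209 = -0.0123/0.0209 = -0.59.
p-value = P(Z < -0.588) ≈ 0.2783; since p > α = 0.05, fail to reject H₀.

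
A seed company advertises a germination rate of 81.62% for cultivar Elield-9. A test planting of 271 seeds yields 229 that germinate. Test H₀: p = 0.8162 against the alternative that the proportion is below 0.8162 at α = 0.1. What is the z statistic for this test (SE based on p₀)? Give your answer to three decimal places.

p̂ = 229/271 = 0.84502.
Under H₀, SE = √(0.8162·0.1838/271) = √(0.00055357) = 0.02353.
z = (0.84502 − 0.8162)/0.02353 = 0.02882/0.02353 = 1.225.
p-value = P(Z < 1.225) ≈ 0.8897; since p > α = 0.1, fail to reject H₀.

z = 1.225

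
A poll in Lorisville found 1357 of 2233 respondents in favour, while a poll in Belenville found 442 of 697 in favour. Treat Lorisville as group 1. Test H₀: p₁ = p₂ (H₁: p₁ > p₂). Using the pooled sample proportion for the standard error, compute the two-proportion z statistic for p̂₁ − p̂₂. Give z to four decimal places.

p̂₁ = 1357/2233 ≈ 0.607703, p̂₂ = 442/697 ≈ 0.634146.
Pooled p̂ = (1357+442)/(2233+697) = 1799/2930 = 0.613993.
SE = √(0.237006 × 0.00188255) = 0.021123.
z = (0.607703 − 0.634146)/0.021123 = -0.026443/0.021123 = -1.2519.
p-value = P(Z > -1.252) ≈ 0.8947.

z = -1.2519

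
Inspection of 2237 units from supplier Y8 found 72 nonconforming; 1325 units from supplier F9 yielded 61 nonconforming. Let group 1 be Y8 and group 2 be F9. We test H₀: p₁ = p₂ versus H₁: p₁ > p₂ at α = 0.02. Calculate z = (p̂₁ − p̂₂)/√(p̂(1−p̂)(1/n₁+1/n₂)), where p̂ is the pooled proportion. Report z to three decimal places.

z = -2.108

p̂₁ = 72/2237 ≈ 0.03219, p̂₂ = 61/1325 ≈ 0.04604.
Pooled p̂ = (72+61)/(2237+1325) = 133/3562 = 0.03734.
SE = √(p̂(1−p̂)(1/n₁+1/n₂)) = √(0.03734·0.96266·0.00120174) = √(4.3196e-05) = 0.00657.
z = (0.03219 − 0.04604)/0.00657 = -0.01385/0.00657 = -2.108.
p-value = P(Z > -2.108) ≈ 0.9825. With α = 0.02, fail to reject H₀.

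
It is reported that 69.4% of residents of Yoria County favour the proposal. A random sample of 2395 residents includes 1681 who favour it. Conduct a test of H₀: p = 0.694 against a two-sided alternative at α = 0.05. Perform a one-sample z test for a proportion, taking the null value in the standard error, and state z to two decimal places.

z = 0.84

p̂ = 1681/2395 ≈ 0.7019.
SE = √(p₀(1−p₀)/n) = √(0.21236/2395) = 0.0094.
z = (0.7019 − 0.694)/0.0094 = 0.0079/0.0094 = 0.84.
Two-sided p-value ≈ 2·Φ(−0.837) = 0.4028; since p > α = 0.05, fail to reject H₀.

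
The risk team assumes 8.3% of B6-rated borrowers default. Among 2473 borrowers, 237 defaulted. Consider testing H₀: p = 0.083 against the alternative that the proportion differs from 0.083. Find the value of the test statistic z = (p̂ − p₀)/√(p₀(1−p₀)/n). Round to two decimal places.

p̂ = 237/2473 ≈ 0.09584.
SE = √(p₀(1−p₀)/n) = √(0.076111/2473) = 0.00555.
z = (0.09584 − 0.083)/0.00555 = 0.01284/0.00555 = 2.31.
Two-sided p-value ≈ 2·Φ(−2.314) = 0.0207.

z = 2.31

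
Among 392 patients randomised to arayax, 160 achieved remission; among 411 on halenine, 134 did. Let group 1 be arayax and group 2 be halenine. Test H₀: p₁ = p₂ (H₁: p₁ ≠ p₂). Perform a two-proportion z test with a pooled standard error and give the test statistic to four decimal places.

p̂₁ = 160/392 ≈ 0.408163, p̂₂ = 134/411 ≈ 0.326034.
Pooled p̂ = (160+134)/(392+411) = 294/803 = 0.366127.
SE = √(p̂(1−p̂)(1/n₁+1/n₂)) = √(0.366127·0.633873·0.00498411) = √(0.0011567) = 0.034010.
z = (0.408163 − 0.326034)/0.034010 = 0.082129/0.034010 = 2.4148.
p-value = 2·P(Z > 2.415) ≈ 0.0157.

z = 2.4148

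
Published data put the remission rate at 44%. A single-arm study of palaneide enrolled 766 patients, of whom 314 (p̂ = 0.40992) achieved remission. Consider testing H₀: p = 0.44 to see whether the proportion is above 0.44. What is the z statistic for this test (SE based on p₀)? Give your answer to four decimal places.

p̂ = 314/766 = 0.409922.
Standard error under H₀: √(0.44×0.56/766) = 0.017935.
z = (0.409922 − 0.44)/0.017935 = -0.030078/0.017935 = -1.6771.

z = -1.6771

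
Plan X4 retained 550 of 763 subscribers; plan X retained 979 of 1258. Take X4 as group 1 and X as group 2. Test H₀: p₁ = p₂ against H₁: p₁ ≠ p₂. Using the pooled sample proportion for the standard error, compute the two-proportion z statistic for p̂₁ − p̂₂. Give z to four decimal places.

z = -2.9138

p̂₁ = 550/763 = 0.7208388, p̂₂ = 979/1258 = 0.7782194.
Pooled p̂ = (550+979)/(763+1258) = 1529/2021 = 0.7565562.
SE = √(0.184179 × 0.00210553) = 0.0196925.
z = (0.7208388 − 0.7782194)/0.0196925 = -0.0573806/0.0196925 = -2.9138.
Two-sided p-value ≈ 2·Φ(−2.914) = 0.0036.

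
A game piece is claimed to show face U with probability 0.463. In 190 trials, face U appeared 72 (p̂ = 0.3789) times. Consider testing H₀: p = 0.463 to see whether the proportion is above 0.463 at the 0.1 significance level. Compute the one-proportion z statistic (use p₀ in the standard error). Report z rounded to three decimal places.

p̂ = 72/190 ≈ 0.37895.
Standard error under H₀: √(0.463×0.537/190) = 0.03617.
z = (0.37895 − 0.463)/0.03617 = -0.08405/0.03617 = -2.324.
p-value = P(Z > -2.324) ≈ 0.9899, so at α = 0.1 we fail to reject H₀.

z = -2.324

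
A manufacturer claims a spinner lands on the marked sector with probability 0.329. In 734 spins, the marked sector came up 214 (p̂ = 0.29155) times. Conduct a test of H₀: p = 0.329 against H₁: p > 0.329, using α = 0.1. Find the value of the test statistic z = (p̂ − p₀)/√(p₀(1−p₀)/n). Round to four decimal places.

z = -2.1593

p̂ = 214/734 = 0.291553.
SE = √(p₀(1−p₀)/n) = √(0.22076/734) = 0.017342.
z = (0.291553 − 0.329)/0.017342 = -0.037447/0.017342 = -2.1593.
p-value = P(Z > -2.159) ≈ 0.9846, so at α = 0.1 we fail to reject H₀.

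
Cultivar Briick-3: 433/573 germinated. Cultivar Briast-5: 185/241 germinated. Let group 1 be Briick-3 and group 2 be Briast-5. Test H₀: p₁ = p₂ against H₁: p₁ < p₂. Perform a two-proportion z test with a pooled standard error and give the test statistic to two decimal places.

z = -0.36

p̂₁ = 433/573 ≈ 0.7557, p̂₂ = 185/241 ≈ 0.7676.
Pooled p̂ = (433+185)/(573+241) = 618/814 = 0.7592.
SE = √(0.182808 × 0.00589458) = 0.0328.
z = (0.7557 − 0.7676)/0.0328 = -0.0119/0.0328 = -0.36.
p-value = P(Z < -0.364) ≈ 0.3578.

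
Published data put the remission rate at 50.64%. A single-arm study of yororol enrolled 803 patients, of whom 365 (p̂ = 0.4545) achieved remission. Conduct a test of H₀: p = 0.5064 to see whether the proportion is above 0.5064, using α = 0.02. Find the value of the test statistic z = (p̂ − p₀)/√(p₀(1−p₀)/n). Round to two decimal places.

z = -2.94

p̂ = 365/803 ≈ 0.45455.
Standard error under H₀: √(0.5064×0.4936/803) = 0.01764.
z = (0.45455 − 0.5064)/0.01764 = -0.05185/0.01764 = -2.94.
p-value = P(Z > -2.939) ≈ 0.9984, so at α = 0.02 we fail to reject H₀.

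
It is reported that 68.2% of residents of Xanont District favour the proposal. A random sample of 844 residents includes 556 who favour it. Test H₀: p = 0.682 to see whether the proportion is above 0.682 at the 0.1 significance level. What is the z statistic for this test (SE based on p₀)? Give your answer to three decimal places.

p̂ = 556/844 ≈ 0.65877.
Standard error under H₀: √(0.682×0.318/844) = 0.01603.
z = (0.65877 − 0.682)/0.01603 = -0.02323/0.01603 = -1.449.
p-value = P(Z > -1.449) ≈ 0.9264. With α = 0.1, fail to reject H₀.

z = -1.449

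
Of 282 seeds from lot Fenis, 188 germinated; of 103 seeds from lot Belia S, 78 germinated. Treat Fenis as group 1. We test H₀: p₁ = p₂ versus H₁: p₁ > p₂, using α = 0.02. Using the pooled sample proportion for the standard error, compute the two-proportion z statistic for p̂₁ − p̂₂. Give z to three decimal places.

z = -1.703

p̂₁ = 188/282 = 0.66667, p̂₂ = 78/103 = 0.75728.
Pooled p̂ = (188+78)/(282+103) = 266/385 = 0.69091.
SE = √(0.213554 × 0.0132548) = 0.05320.
z = (0.66667 − 0.75728)/0.05320 = -0.09061/0.05320 = -1.703.
p-value = P(Z > -1.703) ≈ 0.9557. With α = 0.02, fail to reject H₀.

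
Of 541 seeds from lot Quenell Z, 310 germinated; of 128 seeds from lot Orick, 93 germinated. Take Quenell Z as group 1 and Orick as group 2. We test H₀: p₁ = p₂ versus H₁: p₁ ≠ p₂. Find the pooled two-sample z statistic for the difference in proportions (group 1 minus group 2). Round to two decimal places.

z = -3.19

p̂₁ = 310/541 = 0.5730, p̂₂ = 93/128 = 0.7266.
Pooled p̂ = (310+93)/(541+128) = 403/669 = 0.6024.
SE = √(0.239516 × 0.00966093) = 0.0481.
z = (0.5730 − 0.7266)/0.0481 = -0.1536/0.0481 = -3.19.
Two-sided p-value ≈ 2·Φ(−3.192) = 0.0014.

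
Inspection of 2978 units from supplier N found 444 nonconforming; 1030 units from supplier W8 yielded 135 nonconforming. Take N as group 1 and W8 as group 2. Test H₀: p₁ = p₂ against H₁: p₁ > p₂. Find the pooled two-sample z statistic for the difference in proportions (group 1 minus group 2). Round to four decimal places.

p̂₁ = 444/2978 ≈ 0.149093, p̂₂ = 135/1030 ≈ 0.131068.
Pooled p̂ = (444+135)/(2978+1030) = 579/4008 = 0.144461.
SE = √(p̂(1−p̂)(1/n₁+1/n₂)) = √(0.144461·0.855539·0.00130667) = √(0.000161494) = 0.012708.
z = (0.149093 − 0.131068)/0.012708 = 0.018025/0.012708 = 1.4184.
p-value = P(Z > 1.418) ≈ 0.0780.

z = 1.4184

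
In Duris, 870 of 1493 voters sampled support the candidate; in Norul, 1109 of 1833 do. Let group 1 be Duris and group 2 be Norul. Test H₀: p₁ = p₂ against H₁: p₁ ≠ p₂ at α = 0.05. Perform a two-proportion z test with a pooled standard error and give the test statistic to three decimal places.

p̂₁ = 870/1493 ≈ 0.58272, p̂₂ = 1109/1833 ≈ 0.60502.
Pooled p̂ = (870+1109)/(1493+1833) = 1979/3326 = 0.59501.
SE = √(p̂(1−p̂)(1/n₁+1/n₂)) = √(0.59501·0.40499·0.00121535) = √(0.000292866) = 0.01711.
z = (0.58272 − 0.60502)/0.01711 = -0.02230/0.01711 = -1.303.
p-value = 2·P(Z > 1.303) ≈ 0.1926. With α = 0.05, fail to reject H₀.

z = -1.303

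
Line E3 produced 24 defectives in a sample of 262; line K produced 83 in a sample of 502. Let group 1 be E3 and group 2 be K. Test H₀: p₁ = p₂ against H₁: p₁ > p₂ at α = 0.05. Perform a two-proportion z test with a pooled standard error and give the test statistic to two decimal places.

p̂₁ = 24/262 ≈ 0.0916, p̂₂ = 83/502 ≈ 0.1653.
Pooled p̂ = (24+83)/(262+502) = 107/764 = 0.1401.
SE = √(0.120438 × 0.00580883) = 0.0264.
z = (0.0916 − 0.1653)/0.0264 = -0.0737/0.0264 = -2.79.
p-value = P(Z > -2.788) ≈ 0.9973. With α = 0.05, fail to reject H₀.

z = -2.79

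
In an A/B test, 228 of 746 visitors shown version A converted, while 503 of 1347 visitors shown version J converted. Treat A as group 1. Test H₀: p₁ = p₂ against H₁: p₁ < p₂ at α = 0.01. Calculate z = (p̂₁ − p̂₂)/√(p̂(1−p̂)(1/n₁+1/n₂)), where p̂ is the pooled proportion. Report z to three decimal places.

p̂₁ = 228/746 ≈ 0.305630, p̂₂ = 503/1347 ≈ 0.373422.
Pooled p̂ = (228+503)/(746+1347) = 731/2093 = 0.349259.
SE = √(p̂(1−p̂)(1/n₁+1/n₂)) = √(0.349259·0.650741·0.00208287) = √(0.00047339) = 0.021758.
z = (0.305630 − 0.373422)/0.021758 = -0.067792/0.021758 = -3.116.
p-value = P(Z < -3.116) ≈ 0.0009, so at α = 0.01 we reject H₀.

z = -3.116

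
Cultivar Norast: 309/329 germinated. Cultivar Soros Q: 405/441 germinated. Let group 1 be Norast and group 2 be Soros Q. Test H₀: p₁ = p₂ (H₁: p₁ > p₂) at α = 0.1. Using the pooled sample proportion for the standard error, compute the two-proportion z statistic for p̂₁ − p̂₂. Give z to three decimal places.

z = 1.102

p̂₁ = 309/329 = 0.939210, p̂₂ = 405/441 = 0.918367.
Pooled p̂ = (309+405)/(329+441) = 714/770 = 0.927273.
SE = √(p̂(1−p̂)(1/n₁+1/n₂)) = √(0.927273·0.072727·0.00530709) = √(0.000357899) = 0.018918.
z = (0.939210 − 0.918367)/0.018918 = 0.020843/0.018918 = 1.102.
p-value = P(Z > 1.102) ≈ 0.1353, so at α = 0.1 we fail to reject H₀.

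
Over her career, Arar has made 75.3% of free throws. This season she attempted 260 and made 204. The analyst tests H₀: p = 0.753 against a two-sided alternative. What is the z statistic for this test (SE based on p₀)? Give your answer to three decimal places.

p̂ = 204/260 ≈ 0.78462.
SE = √(p₀(1−p₀)/n) = √(0.18599/260) = 0.02675.
z = (0.78462 − 0.753)/0.02675 = 0.03162/0.02675 = 1.182.
p-value = 2·P(Z > 1.182) ≈ 0.2372.

z = 1.182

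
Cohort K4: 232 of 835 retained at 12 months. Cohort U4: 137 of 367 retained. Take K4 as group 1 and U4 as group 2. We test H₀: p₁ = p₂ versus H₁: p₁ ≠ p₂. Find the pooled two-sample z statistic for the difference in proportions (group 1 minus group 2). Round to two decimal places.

p̂₁ = 232/835 ≈ 0.2778, p̂₂ = 137/367 ≈ 0.3733.
Pooled p̂ = (232+137)/(835+367) = 369/1202 = 0.3070.
SE = √(p̂(1−p̂)(1/n₁+1/n₂)) = √(0.3070·0.6930·0.0039224) = √(0.000834477) = 0.0289.
z = (0.2778 − 0.3733)/0.0289 = -0.0955/0.0289 = -3.30.

z = -3.30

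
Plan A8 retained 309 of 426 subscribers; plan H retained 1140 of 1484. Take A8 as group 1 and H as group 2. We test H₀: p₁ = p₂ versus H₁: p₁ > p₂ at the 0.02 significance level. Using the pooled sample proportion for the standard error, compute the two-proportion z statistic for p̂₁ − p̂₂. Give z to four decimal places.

z = -1.8215

p̂₁ = 309/426 = 0.725352, p̂₂ = 1140/1484 = 0.768194.
Pooled p̂ = (309+1140)/(426+1484) = 1449/1910 = 0.758639.
SE = √(p̂(1−p̂)(1/n₁+1/n₂)) = √(0.758639·0.241361·0.00302127) = √(0.000553213) = 0.023520.
z = (0.725352 − 0.768194)/0.023520 = -0.042842/0.023520 = -1.8215.
p-value = P(Z > -1.821) ≈ 0.9657; since p > α = 0.02, fail to reject H₀.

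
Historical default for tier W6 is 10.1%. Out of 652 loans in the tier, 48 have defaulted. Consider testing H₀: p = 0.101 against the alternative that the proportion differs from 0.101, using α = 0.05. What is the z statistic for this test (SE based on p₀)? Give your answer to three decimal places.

p̂ = 48/652 = 0.07362.
SE = √(p₀(1−p₀)/n) = √(0.090799/652) = 0.01180.
z = (0.07362 − 0.101)/0.01180 = -0.02738/0.01180 = -2.320.
p-value = 2·P(Z > 2.320) ≈ 0.0203. With α = 0.05, reject H₀.

z = -2.320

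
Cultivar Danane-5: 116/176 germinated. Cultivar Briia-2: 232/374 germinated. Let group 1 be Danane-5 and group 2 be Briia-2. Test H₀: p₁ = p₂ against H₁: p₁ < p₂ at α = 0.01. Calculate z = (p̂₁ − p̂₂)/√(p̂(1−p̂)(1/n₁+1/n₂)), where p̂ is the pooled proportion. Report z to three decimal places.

z = 0.880

p̂₁ = 116/176 ≈ 0.65909, p̂₂ = 232/374 ≈ 0.62032.
Pooled p̂ = (116+232)/(176+374) = 348/550 = 0.63273.
SE = √(p̂(1−p̂)(1/n₁+1/n₂)) = √(0.63273·0.36727·0.00835561) = √(0.00194171) = 0.04406.
z = (0.65909 − 0.62032)/0.04406 = 0.03877/0.04406 = 0.880.
p-value = P(Z < 0.880) ≈ 0.8105; since p > α = 0.01, fail to reject H₀.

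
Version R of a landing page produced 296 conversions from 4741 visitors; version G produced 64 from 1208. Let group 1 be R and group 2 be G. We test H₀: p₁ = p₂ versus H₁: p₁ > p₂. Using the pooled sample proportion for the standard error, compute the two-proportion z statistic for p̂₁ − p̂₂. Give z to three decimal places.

z = 1.230

p̂₁ = 296/4741 ≈ 0.06243, p̂₂ = 64/1208 ≈ 0.05298.
Pooled p̂ = (296+64)/(4741+1208) = 360/5949 = 0.06051.
SE = √(p̂(1−p̂)(1/n₁+1/n₂)) = √(0.06051·0.93949·0.00103874) = √(5.90549e-05) = 0.00768.
z = (0.06243 − 0.05298)/0.00768 = 0.00945/0.00768 = 1.230.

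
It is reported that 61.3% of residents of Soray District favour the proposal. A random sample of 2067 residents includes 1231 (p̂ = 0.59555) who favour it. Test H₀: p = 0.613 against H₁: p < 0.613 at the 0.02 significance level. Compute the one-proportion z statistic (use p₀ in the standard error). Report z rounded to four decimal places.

z = -1.6289

p̂ = 1231/2067 = 0.5955491.
Standard error under H₀: √(0.613×0.387/2067) = 0.0107131.
z = (0.5955491 − 0.613)/0.0107131 = -0.0174509/0.0107131 = -1.6289.
p-value = P(Z < -1.629) ≈ 0.0517. With α = 0.02, fail to reject H₀.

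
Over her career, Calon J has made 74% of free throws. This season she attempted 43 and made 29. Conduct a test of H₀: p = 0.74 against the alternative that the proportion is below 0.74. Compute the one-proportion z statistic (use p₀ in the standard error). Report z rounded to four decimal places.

p̂ = 29/43 = 0.674419.
Under H₀, SE = √(0.74·0.26/43) = √(0.00447442) = 0.066891.
z = (0.674419 − 0.74)/0.066891 = -0.065581/0.066891 = -0.9804.

z = -0.9804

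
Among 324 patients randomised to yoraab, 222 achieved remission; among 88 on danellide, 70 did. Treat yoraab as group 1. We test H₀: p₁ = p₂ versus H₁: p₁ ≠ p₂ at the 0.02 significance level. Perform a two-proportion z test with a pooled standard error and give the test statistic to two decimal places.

p̂₁ = 222/324 ≈ 0.6852, p̂₂ = 70/88 ≈ 0.7955.
Pooled p̂ = (222+70)/(324+88) = 292/412 = 0.7087.
SE = √(0.206429 × 0.0144501) = 0.0546.
z = (0.6852 − 0.7955)/0.0546 = -0.1103/0.0546 = -2.02.
Two-sided p-value ≈ 2·Φ(−2.019) = 0.0435; since p > α = 0.02, fail to reject H₀.

z = -2.02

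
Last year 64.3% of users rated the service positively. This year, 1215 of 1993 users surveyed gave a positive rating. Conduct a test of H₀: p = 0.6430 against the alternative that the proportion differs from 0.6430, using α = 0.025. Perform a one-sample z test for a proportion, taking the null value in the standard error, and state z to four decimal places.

z = -3.1090

p̂ = 1215/1993 = 0.609634.
Under H₀, SE = √(0.643·0.357/1993) = √(0.000115179) = 0.010732.
z = (0.609634 − 0.643)/0.010732 = -0.033366/0.010732 = -3.1090.
Two-sided p-value ≈ 2·Φ(−3.109) = 0.0019, so at α = 0.025 we reject H₀.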